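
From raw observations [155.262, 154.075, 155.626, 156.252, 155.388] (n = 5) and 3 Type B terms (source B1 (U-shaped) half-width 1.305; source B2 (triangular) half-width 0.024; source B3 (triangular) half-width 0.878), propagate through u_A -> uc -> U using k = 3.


mean = (155.262 + 154.075 + 155.626 + 156.252 + 155.388) / 5 = 155.3206
s = sqrt(sum((x - mean)^2)/(n-1)) = 0.7937681
u_A = s / sqrt(n) = 0.7937681 / sqrt(5) = 0.35498389
u_B1 = 1.305 / sqrt(2) = 0.92277435
u_B2 = 0.024 / sqrt(6) = 0.009797959
u_B3 = 0.878 / sqrt(6) = 0.358442
uc = sqrt(0.35498389^2 + 0.92277435^2 + 0.009797959^2 + 0.358442^2) = 1.0517142
U = k * uc = 3 * 1.0517142
U = 3.1551

3.1551


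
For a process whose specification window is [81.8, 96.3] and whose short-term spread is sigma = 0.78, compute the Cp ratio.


Cp = (USL - LSL) / (6 * sigma)
= (96.3 - 81.8) / (6 * 0.78)
= 14.5000 / 4.6800
= 3.0983

3.0983


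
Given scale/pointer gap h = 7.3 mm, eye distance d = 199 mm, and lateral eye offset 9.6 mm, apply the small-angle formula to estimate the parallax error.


error = h * offset / d
= 7.3 * 9.6 / 199
= 0.3522

0.3522


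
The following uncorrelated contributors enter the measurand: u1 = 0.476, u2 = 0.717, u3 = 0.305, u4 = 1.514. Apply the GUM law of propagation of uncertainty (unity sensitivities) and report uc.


uc = sqrt(0.476^2 + 0.717^2 + 0.305^2 + 1.514^2)
uc = sqrt(3.125886)
uc = 1.7680

1.7680


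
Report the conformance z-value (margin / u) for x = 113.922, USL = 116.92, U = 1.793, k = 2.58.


u = U / k = 1.793 / 2.58 = 0.69496124
margin = |USL - x| = |116.92 - 113.922| = 2.998
z = margin / u = 2.998 / 0.69496124
z = 4.3139

4.3139


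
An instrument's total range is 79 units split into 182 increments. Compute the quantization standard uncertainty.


resolution = range / divisions
resolution = 79 / 182 = 0.43406593
u_res = resolution / (2*sqrt(3))
u_res = 0.43406593 / 3.4641016
u_res = 0.1253

0.1253


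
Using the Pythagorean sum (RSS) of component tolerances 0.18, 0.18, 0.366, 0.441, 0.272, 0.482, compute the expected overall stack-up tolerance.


RSS = sqrt(0.18^2 + 0.18^2 + 0.366^2 + 0.441^2 + 0.272^2 + 0.482^2)
= sqrt(0.699545)
= 0.8364

0.8364


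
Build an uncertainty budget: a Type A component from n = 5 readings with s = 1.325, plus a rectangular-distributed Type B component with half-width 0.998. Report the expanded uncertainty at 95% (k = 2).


u_A = s / sqrt(n) = 1.325 / sqrt(5) = 0.59255801
u_B = half_width / sqrt(3) = 0.998 / sqrt(3) = 0.57619557
uc = sqrt(u_A^2 + u_B^2) = sqrt(0.59255801^2 + 0.57619557^2) = 0.82651457
U = k * uc = 2 * 0.82651457
U = 1.6530

1.6530


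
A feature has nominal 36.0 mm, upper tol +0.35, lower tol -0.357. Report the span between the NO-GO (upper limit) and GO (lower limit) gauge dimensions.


GO = nominal - lower_tol (smallest hole = maximum material condition)
GO = 36.0 - 0.357 = 35.643
NO-GO = nominal + upper_tol (largest hole = least material condition)
NO-GO = 36.0 + 0.35 = 36.35
spread = NO-GO - GO = 36.35 - 35.643 = 0.7070

0.7070


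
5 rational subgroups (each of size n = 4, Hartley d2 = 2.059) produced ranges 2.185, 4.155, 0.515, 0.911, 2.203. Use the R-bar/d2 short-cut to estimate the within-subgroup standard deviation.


R_bar = (2.185 + 4.155 + 0.515 + 0.911 + 2.203) / 5
R_bar = 9.969 / 5 = 1.9938
sigma_hat = R_bar / d2 = 1.9938 / 2.059 = 0.9683

0.9683


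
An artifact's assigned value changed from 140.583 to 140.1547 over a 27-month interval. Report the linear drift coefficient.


rate = (v2 - v1) / months
= (140.1547 - 140.583) / 27
= -0.4283 / 27
= -0.0159

-0.0159


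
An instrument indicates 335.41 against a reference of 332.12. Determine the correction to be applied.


Correction = standard - reading
= 332.12 - 335.41
= -3.2900

-3.2900


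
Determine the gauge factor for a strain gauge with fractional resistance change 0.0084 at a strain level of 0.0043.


GF = (dR/R) / epsilon
= 0.0084 / 0.0043
= 1.9535

1.9535


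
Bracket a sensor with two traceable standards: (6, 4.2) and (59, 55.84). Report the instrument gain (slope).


slope = (y2 - y1) / (x2 - x1)
= (55.84 - 4.2) / (59 - 6)
= 51.6400 / 53
= 0.9743

0.9743


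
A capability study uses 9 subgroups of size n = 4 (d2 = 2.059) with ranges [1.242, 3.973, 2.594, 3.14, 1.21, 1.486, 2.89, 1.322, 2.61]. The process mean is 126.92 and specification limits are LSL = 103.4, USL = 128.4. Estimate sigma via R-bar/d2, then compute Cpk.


R_bar = (1.242 + 3.973 + 2.594 + 3.14 + 1.21 + 1.486 + 2.89 + 1.322 + 2.61) / 9 = 2.2741111
sigma = R_bar / d2 = 2.2741111 / 2.059 = 1.1044736
Cp = (USL - LSL)/(6*sigma) = (128.4 - 103.4)/(6*1.1044736) = 3.7725
Cpu = (128.4 - 126.92)/(3*1.1044736) = 0.4467
Cpl = (126.92 - 103.4)/(3*1.1044736) = 7.0984
Cpk = min(Cpu, Cpl) = 0.4467

0.4467


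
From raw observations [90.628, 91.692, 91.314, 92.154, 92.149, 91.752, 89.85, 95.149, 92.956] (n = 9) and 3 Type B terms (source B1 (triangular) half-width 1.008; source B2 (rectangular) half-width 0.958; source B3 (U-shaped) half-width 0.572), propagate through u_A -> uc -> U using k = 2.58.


mean = (90.628 + 91.692 + 91.314 + 92.154 + 92.149 + 91.752 + 89.85 + 95.149 + 92.956) / 9 = 91.96044444
s = sqrt(sum((x - mean)^2)/(n-1)) = 1.4997425
u_A = s / sqrt(n) = 1.4997425 / sqrt(9) = 0.49991417
u_B1 = 1.008 / sqrt(6) = 0.41151428
u_B2 = 0.958 / sqrt(3) = 0.55310156
u_B3 = 0.572 / sqrt(2) = 0.40446508
uc = sqrt(0.49991417^2 + 0.41151428^2 + 0.55310156^2 + 0.40446508^2) = 0.94274679
U = k * uc = 2.58 * 0.94274679
U = 2.4323

2.4323


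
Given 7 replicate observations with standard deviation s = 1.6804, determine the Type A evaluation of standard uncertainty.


u_A = s / sqrt(n)
u_A = 1.6804 / sqrt(7)
u_A = 1.6804 / 2.6457513
u_A = 0.6351

0.6351


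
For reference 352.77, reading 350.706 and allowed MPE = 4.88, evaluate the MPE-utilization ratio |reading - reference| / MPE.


e = indication - reference = 350.706 - 352.77 = -2.0640
|e| = 2.0640
ratio = |e| / MPE = 2.0640 / 4.88
ratio = 0.4230

0.4230


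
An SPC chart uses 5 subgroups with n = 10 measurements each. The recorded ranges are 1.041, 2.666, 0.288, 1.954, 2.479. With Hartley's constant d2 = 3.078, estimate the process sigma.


R_bar = (1.041 + 2.666 + 0.288 + 1.954 + 2.479) / 5
R_bar = 8.428 / 5 = 1.6856
sigma_hat = R_bar / d2 = 1.6856 / 3.078 = 0.5476

0.5476


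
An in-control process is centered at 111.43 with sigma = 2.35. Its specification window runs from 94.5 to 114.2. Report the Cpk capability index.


Cpu = (USL - mean) / (3*sigma) = (114.2 - 111.43) / (3*2.35) = 0.3929
Cpl = (mean - LSL) / (3*sigma) = (111.43 - 94.5) / (3*2.35) = 2.4014
Cpk = min(Cpu, Cpl) = 0.3929

0.3929


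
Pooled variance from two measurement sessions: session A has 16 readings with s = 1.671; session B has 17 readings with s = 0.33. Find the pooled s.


s_p = sqrt(((n1-1)*s1^2 + (n2-1)*s2^2) / (n1+n2-2))
numerator = (16-1)*1.671^2 + (17-1)*0.33^2 = 41.883615 + 1.7424 = 43.626015
denominator = 16 + 17 - 2 = 31
s_p^2 = 43.626015 / 31 = 1.4072908
s_p = sqrt(1.4072908) = 1.1863

1.1863


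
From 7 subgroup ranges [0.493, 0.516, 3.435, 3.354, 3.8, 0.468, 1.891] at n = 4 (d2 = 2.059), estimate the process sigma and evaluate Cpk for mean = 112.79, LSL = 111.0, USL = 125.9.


R_bar = (0.493 + 0.516 + 3.435 + 3.354 + 3.8 + 0.468 + 1.891) / 7 = 1.9938571
sigma = R_bar / d2 = 1.9938571 / 2.059 = 0.96836187
Cp = (USL - LSL)/(6*sigma) = (125.9 - 111.0)/(6*0.96836187) = 2.5645
Cpu = (125.9 - 112.79)/(3*0.96836187) = 4.5128
Cpl = (112.79 - 111.0)/(3*0.96836187) = 0.6162
Cpk = min(Cpu, Cpl) = 0.6162

0.6162


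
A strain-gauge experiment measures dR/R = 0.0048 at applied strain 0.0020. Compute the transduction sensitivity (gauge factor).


GF = (dR/R) / epsilon
= 0.0048 / 0.0020
= 2.4000

2.4000


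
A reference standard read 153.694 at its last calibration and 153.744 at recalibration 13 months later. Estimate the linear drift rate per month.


rate = (v2 - v1) / months
= (153.744 - 153.694) / 13
= 0.0500 / 13
= 0.0038

0.0038


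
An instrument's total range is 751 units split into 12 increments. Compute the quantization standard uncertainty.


resolution = range / divisions
resolution = 751 / 12 = 62.583333
u_res = resolution / (2*sqrt(3))
u_res = 62.583333 / 3.4641016
u_res = 18.0663

18.0663


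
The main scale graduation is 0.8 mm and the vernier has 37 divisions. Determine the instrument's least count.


LC = MSD / n_div
= 0.8 / 37
= 0.0216

0.0216


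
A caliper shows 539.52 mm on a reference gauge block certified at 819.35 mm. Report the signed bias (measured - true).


Systematic error = measured - true
= 539.52 - 819.35
= -279.8300

-279.8300


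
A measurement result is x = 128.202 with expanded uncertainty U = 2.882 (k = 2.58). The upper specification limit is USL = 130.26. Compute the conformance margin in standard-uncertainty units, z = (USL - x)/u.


u = U / k = 2.882 / 2.58 = 1.1170543
margin = |USL - x| = |130.26 - 128.202| = 2.058
z = margin / u = 2.058 / 1.1170543
z = 1.8423

1.8423


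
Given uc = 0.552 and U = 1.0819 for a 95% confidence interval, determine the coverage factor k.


k = U / uc
k = 1.0819 / 0.552
k = 1.96

1.96


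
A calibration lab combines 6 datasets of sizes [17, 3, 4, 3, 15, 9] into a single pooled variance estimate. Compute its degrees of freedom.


nu = sum_i (n_i - 1)
nu = ((17 - 1) + (3 - 1) + (4 - 1) + (3 - 1) + (15 - 1) + (9 - 1))
nu = 16 + 2 + 3 + 2 + 14 + 8
nu = 45

45


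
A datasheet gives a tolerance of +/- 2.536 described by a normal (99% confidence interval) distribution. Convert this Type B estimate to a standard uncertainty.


u_B = half_width / 2.576
u_B = 2.536 / 2.576
u_B = 0.9845

0.9845


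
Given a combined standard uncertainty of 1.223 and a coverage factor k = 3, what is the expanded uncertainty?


U = k * uc
U = 3 * 1.223
U = 3.6690

3.6690


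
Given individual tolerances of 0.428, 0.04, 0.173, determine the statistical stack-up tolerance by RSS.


RSS = sqrt(0.428^2 + 0.04^2 + 0.173^2)
= sqrt(0.214713)
= 0.4634

0.4634


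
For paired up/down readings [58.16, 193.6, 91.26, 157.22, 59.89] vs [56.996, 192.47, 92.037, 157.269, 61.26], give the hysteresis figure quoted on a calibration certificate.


|58.16 - 56.996| = 1.1640
|193.6 - 192.47| = 1.1300
|91.26 - 92.037| = 0.7770
|157.22 - 157.269| = 0.0490
|59.89 - 61.26| = 1.3700
hysteresis = max(diffs) = 1.3700

1.3700


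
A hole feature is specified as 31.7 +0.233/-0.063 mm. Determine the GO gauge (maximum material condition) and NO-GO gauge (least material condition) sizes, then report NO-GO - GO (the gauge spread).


GO = nominal - lower_tol (smallest hole = maximum material condition)
GO = 31.7 - 0.063 = 31.637
NO-GO = nominal + upper_tol (largest hole = least material condition)
NO-GO = 31.7 + 0.233 = 31.933
spread = NO-GO - GO = 31.933 - 31.637 = 0.2960

0.2960


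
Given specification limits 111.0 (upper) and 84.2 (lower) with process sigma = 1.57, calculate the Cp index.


Cp = (USL - LSL) / (6 * sigma)
= (111.0 - 84.2) / (6 * 1.57)
= 26.8000 / 9.4200
= 2.8450

2.8450


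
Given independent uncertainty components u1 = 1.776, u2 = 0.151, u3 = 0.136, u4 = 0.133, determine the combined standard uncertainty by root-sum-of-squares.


uc = sqrt(1.776^2 + 0.151^2 + 0.136^2 + 0.133^2)
uc = sqrt(3.213162)
uc = 1.7925

1.7925


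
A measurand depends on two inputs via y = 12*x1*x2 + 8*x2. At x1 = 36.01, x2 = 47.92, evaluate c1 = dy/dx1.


y = 12*x1*x2 + 8*x2
dy/dx1 = 12*x2
Evaluate at x2 = 47.92: c1 = 12 * 47.92
c1 = 575.0400

575.0400


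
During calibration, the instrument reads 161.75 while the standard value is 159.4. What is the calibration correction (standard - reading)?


Correction = standard - reading
= 159.4 - 161.75
= -2.3500

-2.3500


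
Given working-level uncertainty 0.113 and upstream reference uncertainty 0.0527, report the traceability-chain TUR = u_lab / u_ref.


TUR = u_lab / u_ref
= 0.113 / 0.0527
= 2.1442

2.1442


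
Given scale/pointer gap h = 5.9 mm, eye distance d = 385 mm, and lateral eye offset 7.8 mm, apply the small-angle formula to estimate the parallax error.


error = h * offset / d
= 5.9 * 7.8 / 385
= 0.1195

0.1195


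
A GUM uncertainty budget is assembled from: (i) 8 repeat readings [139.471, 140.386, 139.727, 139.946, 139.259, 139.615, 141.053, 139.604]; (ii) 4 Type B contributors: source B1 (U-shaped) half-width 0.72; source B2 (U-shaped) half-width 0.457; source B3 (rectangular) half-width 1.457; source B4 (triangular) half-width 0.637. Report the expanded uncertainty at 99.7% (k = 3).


mean = (139.471 + 140.386 + 139.727 + 139.946 + 139.259 + 139.615 + 141.053 + 139.604) / 8 = 139.882625
s = sqrt(sum((x - mean)^2)/(n-1)) = 0.58051675
u_A = s / sqrt(n) = 0.58051675 / sqrt(8) = 0.20524367
u_B1 = 0.72 / sqrt(2) = 0.50911688
u_B2 = 0.457 / sqrt(2) = 0.3231478
u_B3 = 1.457 / sqrt(3) = 0.84119934
u_B4 = 0.637 / sqrt(6) = 0.26005416
uc = sqrt(0.20524367^2 + 0.50911688^2 + 0.3231478^2 + 0.84119934^2 + 0.26005416^2) = 1.0867355
U = k * uc = 3 * 1.0867355
U = 3.2602

3.2602


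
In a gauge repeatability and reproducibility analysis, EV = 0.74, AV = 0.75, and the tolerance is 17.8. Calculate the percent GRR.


GRR = sqrt(EV^2 + AV^2) = sqrt(0.74^2 + 0.75^2) = 1.0536128
%GRR = GRR / tol * 100 = 1.0536128 / 17.8 * 100
%GRR = 5.9192

5.9192


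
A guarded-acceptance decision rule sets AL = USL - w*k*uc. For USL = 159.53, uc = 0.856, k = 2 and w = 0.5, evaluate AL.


U = k * uc = 2 * 0.856 = 1.712
guard band g = w * U = 0.5 * 1.712 = 0.856
AL = USL - g = 159.53 - 0.856
AL = 158.6740

158.6740


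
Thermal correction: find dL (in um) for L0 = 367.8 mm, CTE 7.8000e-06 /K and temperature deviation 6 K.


dL = L * alpha * dT
= 367.8 * 7.8000e-06 * 6
= 0.0172130 mm
dL_um = 0.0172130 * 1000 = 17.2130 um

17.2130


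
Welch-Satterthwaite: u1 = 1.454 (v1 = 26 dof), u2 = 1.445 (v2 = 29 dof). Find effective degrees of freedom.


uc = sqrt(u1^2 + u2^2) = sqrt(1.454^2 + 1.445^2) = 2.0499124
v_eff = uc^4 / (u1^4/v1 + u2^4/v2)
= 2.0499124^4 / (1.454^4/26 + 1.445^4/29)
= 17.657988 / 0.32224293
v_eff = 54.7971

54.7971


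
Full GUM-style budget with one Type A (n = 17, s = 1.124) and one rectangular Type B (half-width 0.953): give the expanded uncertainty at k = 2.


u_A = s / sqrt(n) = 1.124 / sqrt(17) = 0.27261004
u_B = half_width / sqrt(3) = 0.953 / sqrt(3) = 0.55021481
uc = sqrt(u_A^2 + u_B^2) = sqrt(0.27261004^2 + 0.55021481^2) = 0.61404607
U = k * uc = 2 * 0.61404607
U = 1.2281

1.2281


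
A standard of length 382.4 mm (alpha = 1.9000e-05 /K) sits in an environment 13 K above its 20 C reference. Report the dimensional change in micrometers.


dL = L * alpha * dT
= 382.4 * 1.9000e-05 * 13
= 0.0944528 mm
dL_um = 0.0944528 * 1000 = 94.4528 um

94.4528


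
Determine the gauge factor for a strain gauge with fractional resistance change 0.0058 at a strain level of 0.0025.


GF = (dR/R) / epsilon
= 0.0058 / 0.0025
= 2.3200

2.3200


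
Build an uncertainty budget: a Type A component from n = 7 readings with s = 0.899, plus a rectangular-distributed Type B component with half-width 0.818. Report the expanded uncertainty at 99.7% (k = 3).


u_A = s / sqrt(n) = 0.899 / sqrt(7) = 0.33979006
u_B = half_width / sqrt(3) = 0.818 / sqrt(3) = 0.47227252
uc = sqrt(u_A^2 + u_B^2) = sqrt(0.33979006^2 + 0.47227252^2) = 0.58180634
U = k * uc = 3 * 0.58180634
U = 1.7454

1.7454


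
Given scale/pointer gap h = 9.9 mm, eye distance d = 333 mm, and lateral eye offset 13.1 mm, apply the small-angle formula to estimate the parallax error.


error = h * offset / d
= 9.9 * 13.1 / 333
= 0.3895

0.3895


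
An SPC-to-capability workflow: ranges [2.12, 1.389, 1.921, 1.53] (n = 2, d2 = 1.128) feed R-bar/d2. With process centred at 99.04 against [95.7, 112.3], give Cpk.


R_bar = (2.12 + 1.389 + 1.921 + 1.53) / 4 = 1.74
sigma = R_bar / d2 = 1.74 / 1.128 = 1.5425532
Cp = (USL - LSL)/(6*sigma) = (112.3 - 95.7)/(6*1.5425532) = 1.7936
Cpu = (112.3 - 99.04)/(3*1.5425532) = 2.8654
Cpl = (99.04 - 95.7)/(3*1.5425532) = 0.7217
Cpk = min(Cpu, Cpl) = 0.7217

0.7217


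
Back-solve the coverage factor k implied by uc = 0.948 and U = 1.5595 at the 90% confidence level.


k = U / uc
k = 1.5595 / 0.948
k = 1.645

1.645


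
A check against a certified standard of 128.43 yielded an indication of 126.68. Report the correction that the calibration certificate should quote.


Correction = standard - reading
= 128.43 - 126.68
= 1.7500

1.7500


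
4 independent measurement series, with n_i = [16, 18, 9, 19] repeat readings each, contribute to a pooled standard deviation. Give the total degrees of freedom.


nu = sum_i (n_i - 1)
nu = ((16 - 1) + (18 - 1) + (9 - 1) + (19 - 1))
nu = 15 + 17 + 8 + 18
nu = 58

58


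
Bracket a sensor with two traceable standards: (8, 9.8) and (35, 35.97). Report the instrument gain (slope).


slope = (y2 - y1) / (x2 - x1)
= (35.97 - 9.8) / (35 - 8)
= 26.1700 / 27
= 0.9693

0.9693


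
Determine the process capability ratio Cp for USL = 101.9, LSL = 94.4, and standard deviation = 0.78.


Cp = (USL - LSL) / (6 * sigma)
= (101.9 - 94.4) / (6 * 0.78)
= 7.5000 / 4.6800
= 1.6026

1.6026


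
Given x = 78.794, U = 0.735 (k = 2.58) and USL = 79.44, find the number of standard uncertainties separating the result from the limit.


u = U / k = 0.735 / 2.58 = 0.28488372
margin = |USL - x| = |79.44 - 78.794| = 0.646
z = margin / u = 0.646 / 0.28488372
z = 2.2676

2.2676


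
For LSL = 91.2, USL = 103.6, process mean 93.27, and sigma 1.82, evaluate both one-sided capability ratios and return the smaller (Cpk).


Cpu = (USL - mean) / (3*sigma) = (103.6 - 93.27) / (3*1.82) = 1.8919
Cpl = (mean - LSL) / (3*sigma) = (93.27 - 91.2) / (3*1.82) = 0.3791
Cpk = min(Cpu, Cpl) = 0.3791

0.3791


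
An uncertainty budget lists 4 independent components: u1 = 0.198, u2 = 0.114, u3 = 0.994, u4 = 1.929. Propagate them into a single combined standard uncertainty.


uc = sqrt(0.198^2 + 0.114^2 + 0.994^2 + 1.929^2)
uc = sqrt(4.761277)
uc = 2.1820

2.1820


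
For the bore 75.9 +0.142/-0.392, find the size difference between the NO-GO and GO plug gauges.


GO = nominal - lower_tol (smallest hole = maximum material condition)
GO = 75.9 - 0.392 = 75.508
NO-GO = nominal + upper_tol (largest hole = least material condition)
NO-GO = 75.9 + 0.142 = 76.042
spread = NO-GO - GO = 76.042 - 75.508 = 0.5340

0.5340


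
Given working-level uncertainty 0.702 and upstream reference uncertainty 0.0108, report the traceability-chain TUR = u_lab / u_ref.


TUR = u_lab / u_ref
= 0.702 / 0.0108
= 65.0000

65.0000


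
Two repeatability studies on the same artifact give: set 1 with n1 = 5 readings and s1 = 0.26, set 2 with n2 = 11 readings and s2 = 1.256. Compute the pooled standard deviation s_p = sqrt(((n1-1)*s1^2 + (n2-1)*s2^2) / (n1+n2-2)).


s_p = sqrt(((n1-1)*s1^2 + (n2-1)*s2^2) / (n1+n2-2))
numerator = (5-1)*0.26^2 + (11-1)*1.256^2 = 0.2704 + 15.77536 = 16.04576
denominator = 5 + 11 - 2 = 14
s_p^2 = 16.04576 / 14 = 1.1461257
s_p = sqrt(1.1461257) = 1.0706

1.0706


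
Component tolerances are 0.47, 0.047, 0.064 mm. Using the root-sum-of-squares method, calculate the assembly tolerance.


RSS = sqrt(0.47^2 + 0.047^2 + 0.064^2)
= sqrt(0.227205)
= 0.4767

0.4767


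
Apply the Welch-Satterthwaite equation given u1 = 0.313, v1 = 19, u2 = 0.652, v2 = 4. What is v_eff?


uc = sqrt(u1^2 + u2^2) = sqrt(0.313^2 + 0.652^2) = 0.72323786
v_eff = uc^4 / (u1^4/v1 + u2^4/v2)
= 0.72323786^4 / (0.313^4/19 + 0.652^4/4)
= 0.27360537 / 0.045683507
v_eff = 5.9891

5.9891


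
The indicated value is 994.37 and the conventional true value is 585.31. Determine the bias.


Systematic error = measured - true
= 994.37 - 585.31
= 409.0600

409.0600


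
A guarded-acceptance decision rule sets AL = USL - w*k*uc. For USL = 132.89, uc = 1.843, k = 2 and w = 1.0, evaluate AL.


U = k * uc = 2 * 1.843 = 3.686
guard band g = w * U = 1.0 * 3.686 = 3.686
AL = USL - g = 132.89 - 3.686
AL = 129.2040

129.2040


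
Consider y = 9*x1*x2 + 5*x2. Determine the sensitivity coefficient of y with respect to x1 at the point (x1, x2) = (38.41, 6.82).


y = 9*x1*x2 + 5*x2
dy/dx1 = 9*x2
Evaluate at x2 = 6.82: c1 = 9 * 6.82
c1 = 61.3800

61.3800


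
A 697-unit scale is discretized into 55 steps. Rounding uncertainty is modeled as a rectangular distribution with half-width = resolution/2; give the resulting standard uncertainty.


resolution = range / divisions
resolution = 697 / 55 = 12.672727
u_res = resolution / (2*sqrt(3))
u_res = 12.672727 / 3.4641016
u_res = 3.6583

3.6583


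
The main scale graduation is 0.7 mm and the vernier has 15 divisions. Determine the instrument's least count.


LC = MSD / n_div
= 0.7 / 15
= 0.0467

0.0467


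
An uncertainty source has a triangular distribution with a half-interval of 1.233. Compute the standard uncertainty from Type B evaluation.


u_B = half_width / sqrt(6)
u_B = 1.233 / 2.4494897
u_B = 0.5034

0.5034


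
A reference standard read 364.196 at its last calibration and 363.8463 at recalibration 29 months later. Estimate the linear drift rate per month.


rate = (v2 - v1) / months
= (363.8463 - 364.196) / 29
= -0.3497 / 29
= -0.0121

-0.0121


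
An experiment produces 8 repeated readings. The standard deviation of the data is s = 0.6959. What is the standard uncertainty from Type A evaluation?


u_A = s / sqrt(n)
u_A = 0.6959 / sqrt(8)
u_A = 0.6959 / 2.8284271
u_A = 0.2460

0.2460


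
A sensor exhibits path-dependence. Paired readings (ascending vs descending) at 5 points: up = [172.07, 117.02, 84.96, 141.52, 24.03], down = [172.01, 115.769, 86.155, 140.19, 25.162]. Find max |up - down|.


|172.07 - 172.01| = 0.0600
|117.02 - 115.769| = 1.2510
|84.96 - 86.155| = 1.1950
|141.52 - 140.19| = 1.3300
|24.03 - 25.162| = 1.1320
hysteresis = max(diffs) = 1.3300

1.3300


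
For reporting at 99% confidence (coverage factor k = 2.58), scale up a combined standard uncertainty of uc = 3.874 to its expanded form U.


U = k * uc
U = 2.58 * 3.874
U = 9.9949

9.9949


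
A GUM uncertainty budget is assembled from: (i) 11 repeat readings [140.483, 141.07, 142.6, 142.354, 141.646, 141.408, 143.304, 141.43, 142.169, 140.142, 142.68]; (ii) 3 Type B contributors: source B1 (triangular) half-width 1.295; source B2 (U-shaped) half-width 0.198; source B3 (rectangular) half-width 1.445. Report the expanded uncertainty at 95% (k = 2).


mean = (140.483 + 141.07 + 142.6 + 142.354 + 141.646 + 141.408 + 143.304 + 141.43 + 142.169 + 140.142 + 142.68) / 11 = 141.7532727
s = sqrt(sum((x - mean)^2)/(n-1)) = 0.97088146
u_A = s / sqrt(n) = 0.97088146 / sqrt(11) = 0.29273177
u_B1 = 1.295 / sqrt(6) = 0.52868154
u_B2 = 0.198 / sqrt(2) = 0.14000714
u_B3 = 1.445 / sqrt(3) = 0.83427114
uc = sqrt(0.29273177^2 + 0.52868154^2 + 0.14000714^2 + 0.83427114^2) = 1.0396184
U = k * uc = 2 * 1.0396184
U = 2.0792

2.0792


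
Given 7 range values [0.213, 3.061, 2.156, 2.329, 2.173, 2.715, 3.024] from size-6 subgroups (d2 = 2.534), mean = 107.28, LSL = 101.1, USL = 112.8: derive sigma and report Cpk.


R_bar = (0.213 + 3.061 + 2.156 + 2.329 + 2.173 + 2.715 + 3.024) / 7 = 2.2387143
sigma = R_bar / d2 = 2.2387143 / 2.534 = 0.88347052
Cp = (USL - LSL)/(6*sigma) = (112.8 - 101.1)/(6*0.88347052) = 2.2072
Cpu = (112.8 - 107.28)/(3*0.88347052) = 2.0827
Cpl = (107.28 - 101.1)/(3*0.88347052) = 2.3317
Cpk = min(Cpu, Cpl) = 2.0827

2.0827


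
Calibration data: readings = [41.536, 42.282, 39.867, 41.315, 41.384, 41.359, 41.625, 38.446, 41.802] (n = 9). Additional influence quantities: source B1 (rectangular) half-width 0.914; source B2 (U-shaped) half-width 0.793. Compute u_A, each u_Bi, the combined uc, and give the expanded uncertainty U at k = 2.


mean = (41.536 + 42.282 + 39.867 + 41.315 + 41.384 + 41.359 + 41.625 + 38.446 + 41.802) / 9 = 41.06844444
s = sqrt(sum((x - mean)^2)/(n-1)) = 1.1781688
u_A = s / sqrt(n) = 1.1781688 / sqrt(9) = 0.39272293
u_B1 = 0.914 / sqrt(3) = 0.52769815
u_B2 = 0.793 / sqrt(2) = 0.56073568
uc = sqrt(0.39272293^2 + 0.52769815^2 + 0.56073568^2) = 0.8643617
U = k * uc = 2 * 0.8643617
U = 1.7287

1.7287


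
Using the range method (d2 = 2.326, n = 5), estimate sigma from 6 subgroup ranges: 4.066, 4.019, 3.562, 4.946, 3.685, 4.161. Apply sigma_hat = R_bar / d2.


R_bar = (4.066 + 4.019 + 3.562 + 4.946 + 3.685 + 4.161) / 6
R_bar = 24.439 / 6 = 4.0731667
sigma_hat = R_bar / d2 = 4.0731667 / 2.326 = 1.7511

1.7511


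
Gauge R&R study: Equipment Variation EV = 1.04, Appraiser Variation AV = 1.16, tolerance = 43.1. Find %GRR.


GRR = sqrt(EV^2 + AV^2) = sqrt(1.04^2 + 1.16^2) = 1.5579474
%GRR = GRR / tol * 100 = 1.5579474 / 43.1 * 100
%GRR = 3.6147

3.6147


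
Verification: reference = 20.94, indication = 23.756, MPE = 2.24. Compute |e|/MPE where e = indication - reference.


e = indication - reference = 23.756 - 20.94 = 2.8160
|e| = 2.8160
ratio = |e| / MPE = 2.8160 / 2.24
ratio = 1.2571

1.2571


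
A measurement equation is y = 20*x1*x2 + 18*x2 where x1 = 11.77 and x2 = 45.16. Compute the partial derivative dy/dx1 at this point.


y = 20*x1*x2 + 18*x2
dy/dx1 = 20*x2
Evaluate at x2 = 45.16: c1 = 20 * 45.16
c1 = 903.2000

903.2000


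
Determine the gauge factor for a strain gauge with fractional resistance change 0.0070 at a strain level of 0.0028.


GF = (dR/R) / epsilon
= 0.0070 / 0.0028
= 2.5000

2.5000


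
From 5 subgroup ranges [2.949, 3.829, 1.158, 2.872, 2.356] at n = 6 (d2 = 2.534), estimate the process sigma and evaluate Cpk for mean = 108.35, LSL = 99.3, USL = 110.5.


R_bar = (2.949 + 3.829 + 1.158 + 2.872 + 2.356) / 5 = 2.6328
sigma = R_bar / d2 = 2.6328 / 2.534 = 1.0389897
Cp = (USL - LSL)/(6*sigma) = (110.5 - 99.3)/(6*1.0389897) = 1.7966
Cpu = (110.5 - 108.35)/(3*1.0389897) = 0.6898
Cpl = (108.35 - 99.3)/(3*1.0389897) = 2.9035
Cpk = min(Cpu, Cpl) = 0.6898

0.6898


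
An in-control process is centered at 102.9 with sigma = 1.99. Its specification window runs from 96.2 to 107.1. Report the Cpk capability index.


Cpu = (USL - mean) / (3*sigma) = (107.1 - 102.9) / (3*1.99) = 0.7035
Cpl = (mean - LSL) / (3*sigma) = (102.9 - 96.2) / (3*1.99) = 1.1223
Cpk = min(Cpu, Cpl) = 0.7035

0.7035


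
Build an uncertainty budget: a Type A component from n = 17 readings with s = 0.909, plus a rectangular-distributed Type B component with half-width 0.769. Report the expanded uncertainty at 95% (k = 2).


u_A = s / sqrt(n) = 0.909 / sqrt(17) = 0.22046488
u_B = half_width / sqrt(3) = 0.769 / sqrt(3) = 0.44398236
uc = sqrt(u_A^2 + u_B^2) = sqrt(0.22046488^2 + 0.44398236^2) = 0.49570667
U = k * uc = 2 * 0.49570667
U = 0.9914

0.9914


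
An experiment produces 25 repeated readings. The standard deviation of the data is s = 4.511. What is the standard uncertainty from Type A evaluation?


u_A = s / sqrt(n)
u_A = 4.511 / sqrt(25)
u_A = 4.511 / 5
u_A = 0.9022

0.9022


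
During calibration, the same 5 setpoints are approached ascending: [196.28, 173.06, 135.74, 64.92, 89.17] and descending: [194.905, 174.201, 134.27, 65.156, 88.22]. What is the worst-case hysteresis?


|196.28 - 194.905| = 1.3750
|173.06 - 174.201| = 1.1410
|135.74 - 134.27| = 1.4700
|64.92 - 65.156| = 0.2360
|89.17 - 88.22| = 0.9500
hysteresis = max(diffs) = 1.4700

1.4700


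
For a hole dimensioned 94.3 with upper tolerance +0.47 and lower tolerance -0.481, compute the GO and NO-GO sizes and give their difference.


GO = nominal - lower_tol (smallest hole = maximum material condition)
GO = 94.3 - 0.481 = 93.819
NO-GO = nominal + upper_tol (largest hole = least material condition)
NO-GO = 94.3 + 0.47 = 94.77
spread = NO-GO - GO = 94.77 - 93.819 = 0.9510

0.9510


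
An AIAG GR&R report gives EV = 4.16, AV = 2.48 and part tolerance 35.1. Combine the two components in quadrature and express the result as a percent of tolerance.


GRR = sqrt(EV^2 + AV^2) = sqrt(4.16^2 + 2.48^2) = 4.8431395
%GRR = GRR / tol * 100 = 4.8431395 / 35.1 * 100
%GRR = 13.7981

13.7981


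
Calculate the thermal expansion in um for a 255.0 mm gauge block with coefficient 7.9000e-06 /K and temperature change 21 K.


dL = L * alpha * dT
= 255.0 * 7.9000e-06 * 21
= 0.0423045 mm
dL_um = 0.0423045 * 1000 = 42.3045 um

42.3045


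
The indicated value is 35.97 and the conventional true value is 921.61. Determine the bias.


Systematic error = measured - true
= 35.97 - 921.61
= -885.6400

-885.6400


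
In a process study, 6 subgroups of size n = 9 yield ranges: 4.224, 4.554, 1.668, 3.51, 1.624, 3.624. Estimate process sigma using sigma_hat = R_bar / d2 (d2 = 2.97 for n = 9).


R_bar = (4.224 + 4.554 + 1.668 + 3.51 + 1.624 + 3.624) / 6
R_bar = 19.204 / 6 = 3.2006667
sigma_hat = R_bar / d2 = 3.2006667 / 2.97 = 1.0777

1.0777


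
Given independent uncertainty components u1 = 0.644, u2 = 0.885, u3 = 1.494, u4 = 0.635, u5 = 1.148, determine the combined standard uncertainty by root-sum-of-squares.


uc = sqrt(0.644^2 + 0.885^2 + 1.494^2 + 0.635^2 + 1.148^2)
uc = sqrt(5.151126)
uc = 2.2696

2.2696


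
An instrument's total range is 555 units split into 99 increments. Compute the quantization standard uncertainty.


resolution = range / divisions
resolution = 555 / 99 = 5.6060606
u_res = resolution / (2*sqrt(3))
u_res = 5.6060606 / 3.4641016
u_res = 1.6183

1.6183


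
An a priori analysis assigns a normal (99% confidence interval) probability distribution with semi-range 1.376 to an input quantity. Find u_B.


u_B = half_width / 2.576
u_B = 1.376 / 2.576
u_B = 0.5342

0.5342


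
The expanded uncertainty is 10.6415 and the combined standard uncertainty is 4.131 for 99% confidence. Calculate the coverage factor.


k = U / uc
k = 10.6415 / 4.131
k = 2.576

2.576


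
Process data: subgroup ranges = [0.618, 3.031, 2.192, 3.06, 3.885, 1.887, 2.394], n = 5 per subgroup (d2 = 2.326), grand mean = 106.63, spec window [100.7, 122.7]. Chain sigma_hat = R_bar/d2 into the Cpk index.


R_bar = (0.618 + 3.031 + 2.192 + 3.06 + 3.885 + 1.887 + 2.394) / 7 = 2.4381429
sigma = R_bar / d2 = 2.4381429 / 2.326 = 1.0482128
Cp = (USL - LSL)/(6*sigma) = (122.7 - 100.7)/(6*1.0482128) = 3.4980
Cpu = (122.7 - 106.63)/(3*1.0482128) = 5.1103
Cpl = (106.63 - 100.7)/(3*1.0482128) = 1.8857
Cpk = min(Cpu, Cpl) = 1.8857

1.8857


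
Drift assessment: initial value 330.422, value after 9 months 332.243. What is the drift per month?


rate = (v2 - v1) / months
= (332.243 - 330.422) / 9
= 1.8210 / 9
= 0.2023

0.2023


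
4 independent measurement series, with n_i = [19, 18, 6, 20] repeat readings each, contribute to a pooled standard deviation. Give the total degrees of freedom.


nu = sum_i (n_i - 1)
nu = ((19 - 1) + (18 - 1) + (6 - 1) + (20 - 1))
nu = 18 + 17 + 5 + 19
nu = 59

59


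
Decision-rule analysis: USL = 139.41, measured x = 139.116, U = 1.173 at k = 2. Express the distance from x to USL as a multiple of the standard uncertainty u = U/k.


u = U / k = 1.173 / 2 = 0.5865
margin = |USL - x| = |139.41 - 139.116| = 0.294
z = margin / u = 0.294 / 0.5865
z = 0.5013

0.5013


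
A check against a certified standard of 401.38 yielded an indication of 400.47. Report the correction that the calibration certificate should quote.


Correction = standard - reading
= 401.38 - 400.47
= 0.9100

0.9100


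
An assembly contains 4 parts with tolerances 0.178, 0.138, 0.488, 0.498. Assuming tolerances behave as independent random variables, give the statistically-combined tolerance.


RSS = sqrt(0.178^2 + 0.138^2 + 0.488^2 + 0.498^2)
= sqrt(0.536876)
= 0.7327

0.7327


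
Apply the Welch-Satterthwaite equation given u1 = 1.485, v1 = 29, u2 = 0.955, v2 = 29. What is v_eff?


uc = sqrt(u1^2 + u2^2) = sqrt(1.485^2 + 0.955^2) = 1.7655736
v_eff = uc^4 / (u1^4/v1 + u2^4/v2)
= 1.7655736^4 / (1.485^4/29 + 0.955^4/29)
= 9.7172484 / 0.19637265
v_eff = 49.4837

49.4837


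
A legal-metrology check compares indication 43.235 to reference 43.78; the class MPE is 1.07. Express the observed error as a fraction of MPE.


e = indication - reference = 43.235 - 43.78 = -0.5450
|e| = 0.5450
ratio = |e| / MPE = 0.5450 / 1.07
ratio = 0.5093

0.5093


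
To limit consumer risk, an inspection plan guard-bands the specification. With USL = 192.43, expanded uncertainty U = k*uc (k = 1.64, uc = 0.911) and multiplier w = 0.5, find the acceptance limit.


U = k * uc = 1.64 * 0.911 = 1.49404
guard band g = w * U = 0.5 * 1.49404 = 0.74702
AL = USL - g = 192.43 - 0.74702
AL = 191.6830

191.6830


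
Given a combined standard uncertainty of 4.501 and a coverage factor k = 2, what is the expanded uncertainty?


U = k * uc
U = 2 * 4.501
U = 9.0020

9.0020


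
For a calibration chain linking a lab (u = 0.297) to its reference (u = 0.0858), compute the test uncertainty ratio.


TUR = u_lab / u_ref
= 0.297 / 0.0858
= 3.4615

3.4615


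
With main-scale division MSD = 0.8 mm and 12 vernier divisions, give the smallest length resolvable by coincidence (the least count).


LC = MSD / n_div
= 0.8 / 12
= 0.0667

0.0667


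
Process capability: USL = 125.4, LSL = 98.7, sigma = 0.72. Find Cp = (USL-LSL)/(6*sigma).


Cp = (USL - LSL) / (6 * sigma)
= (125.4 - 98.7) / (6 * 0.72)
= 26.7000 / 4.3200
= 6.1806

6.1806


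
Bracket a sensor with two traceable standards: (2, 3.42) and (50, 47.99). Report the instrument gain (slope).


slope = (y2 - y1) / (x2 - x1)
= (47.99 - 3.42) / (50 - 2)
= 44.5700 / 48
= 0.9285

0.9285


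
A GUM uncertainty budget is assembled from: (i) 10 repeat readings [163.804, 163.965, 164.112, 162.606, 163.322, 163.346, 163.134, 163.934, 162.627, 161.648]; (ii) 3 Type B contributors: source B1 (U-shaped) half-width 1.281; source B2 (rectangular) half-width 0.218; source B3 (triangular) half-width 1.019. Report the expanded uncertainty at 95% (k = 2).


mean = (163.804 + 163.965 + 164.112 + 162.606 + 163.322 + 163.346 + 163.134 + 163.934 + 162.627 + 161.648) / 10 = 163.2498
s = sqrt(sum((x - mean)^2)/(n-1)) = 0.77647105
u_A = s / sqrt(n) = 0.77647105 / sqrt(10) = 0.24554171
u_B1 = 1.281 / sqrt(2) = 0.90580379
u_B2 = 0.218 / sqrt(3) = 0.12586236
u_B3 = 1.019 / sqrt(6) = 0.41600501
uc = sqrt(0.24554171^2 + 0.90580379^2 + 0.12586236^2 + 0.41600501^2) = 1.0342498
U = k * uc = 2 * 1.0342498
U = 2.0685

2.0685


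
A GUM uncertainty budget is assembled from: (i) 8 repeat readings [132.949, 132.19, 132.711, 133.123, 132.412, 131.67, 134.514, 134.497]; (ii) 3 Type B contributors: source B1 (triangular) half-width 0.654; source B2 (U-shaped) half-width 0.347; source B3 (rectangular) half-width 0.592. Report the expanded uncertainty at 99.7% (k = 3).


mean = (132.949 + 132.19 + 132.711 + 133.123 + 132.412 + 131.67 + 134.514 + 134.497) / 8 = 133.00825
s = sqrt(sum((x - mean)^2)/(n-1)) = 1.0284979
u_A = s / sqrt(n) = 1.0284979 / sqrt(8) = 0.36362892
u_B1 = 0.654 / sqrt(6) = 0.26699438
u_B2 = 0.347 / sqrt(2) = 0.24536605
u_B3 = 0.592 / sqrt(3) = 0.34179136
uc = sqrt(0.36362892^2 + 0.26699438^2 + 0.24536605^2 + 0.34179136^2) = 0.61687748
U = k * uc = 3 * 0.61687748
U = 1.8506

1.8506


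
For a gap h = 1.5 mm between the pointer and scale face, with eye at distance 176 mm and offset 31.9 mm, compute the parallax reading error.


error = h * offset / d
= 1.5 * 31.9 / 176
= 0.2719

0.2719


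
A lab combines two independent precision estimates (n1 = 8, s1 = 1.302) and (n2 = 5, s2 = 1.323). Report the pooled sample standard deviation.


s_p = sqrt(((n1-1)*s1^2 + (n2-1)*s2^2) / (n1+n2-2))
numerator = (8-1)*1.302^2 + (5-1)*1.323^2 = 11.866428 + 7.001316 = 18.867744
denominator = 8 + 5 - 2 = 11
s_p^2 = 18.867744 / 11 = 1.7152495
s_p = sqrt(1.7152495) = 1.3097

1.3097


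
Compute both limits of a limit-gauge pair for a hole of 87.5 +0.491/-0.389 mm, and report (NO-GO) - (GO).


GO = nominal - lower_tol (smallest hole = maximum material condition)
GO = 87.5 - 0.389 = 87.111
NO-GO = nominal + upper_tol (largest hole = least material condition)
NO-GO = 87.5 + 0.491 = 87.991
spread = NO-GO - GO = 87.991 - 87.111 = 0.8800

0.8800


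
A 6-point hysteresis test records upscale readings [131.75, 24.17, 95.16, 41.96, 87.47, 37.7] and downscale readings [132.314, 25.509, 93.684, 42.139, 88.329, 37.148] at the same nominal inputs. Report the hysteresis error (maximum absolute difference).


|131.75 - 132.314| = 0.5640
|24.17 - 25.509| = 1.3390
|95.16 - 93.684| = 1.4760
|41.96 - 42.139| = 0.1790
|87.47 - 88.329| = 0.8590
|37.7 - 37.148| = 0.5520
hysteresis = max(diffs) = 1.4760

1.4760


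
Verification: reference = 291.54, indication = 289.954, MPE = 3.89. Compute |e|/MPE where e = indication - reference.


e = indication - reference = 289.954 - 291.54 = -1.5860
|e| = 1.5860
ratio = |e| / MPE = 1.5860 / 3.89
ratio = 0.4077

0.4077


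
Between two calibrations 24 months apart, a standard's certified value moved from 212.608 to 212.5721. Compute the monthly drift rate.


rate = (v2 - v1) / months
= (212.5721 - 212.608) / 24
= -0.0359 / 24
= -0.0015

-0.0015


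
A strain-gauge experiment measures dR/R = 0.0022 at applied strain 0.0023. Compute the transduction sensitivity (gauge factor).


GF = (dR/R) / epsilon
= 0.0022 / 0.0023
= 0.9565

0.9565


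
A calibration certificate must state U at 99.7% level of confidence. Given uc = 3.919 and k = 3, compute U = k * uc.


U = k * uc
U = 3 * 3.919
U = 11.7570

11.7570


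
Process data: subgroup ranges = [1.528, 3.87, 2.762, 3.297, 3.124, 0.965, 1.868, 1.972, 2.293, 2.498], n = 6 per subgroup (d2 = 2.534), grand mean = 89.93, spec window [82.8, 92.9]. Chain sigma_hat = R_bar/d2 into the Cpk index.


R_bar = (1.528 + 3.87 + 2.762 + 3.297 + 3.124 + 0.965 + 1.868 + 1.972 + 2.293 + 2.498) / 10 = 2.4177
sigma = R_bar / d2 = 2.4177 / 2.534 = 0.95410418
Cp = (USL - LSL)/(6*sigma) = (92.9 - 82.8)/(6*0.95410418) = 1.7643
Cpu = (92.9 - 89.93)/(3*0.95410418) = 1.0376
Cpl = (89.93 - 82.8)/(3*0.95410418) = 2.4910
Cpk = min(Cpu, Cpl) = 1.0376

1.0376


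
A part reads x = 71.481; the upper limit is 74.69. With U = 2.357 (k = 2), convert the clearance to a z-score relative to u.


u = U / k = 2.357 / 2 = 1.1785
margin = |USL - x| = |74.69 - 71.481| = 3.209
z = margin / u = 3.209 / 1.1785
z = 2.7230

2.7230


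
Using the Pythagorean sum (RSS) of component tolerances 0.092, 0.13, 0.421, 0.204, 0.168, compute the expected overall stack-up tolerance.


RSS = sqrt(0.092^2 + 0.13^2 + 0.421^2 + 0.204^2 + 0.168^2)
= sqrt(0.272445)
= 0.5220

0.5220


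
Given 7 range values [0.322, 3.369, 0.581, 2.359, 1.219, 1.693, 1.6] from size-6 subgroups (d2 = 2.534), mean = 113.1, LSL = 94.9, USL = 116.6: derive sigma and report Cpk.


R_bar = (0.322 + 3.369 + 0.581 + 2.359 + 1.219 + 1.693 + 1.6) / 7 = 1.5918571
sigma = R_bar / d2 = 1.5918571 / 2.534 = 0.62819933
Cp = (USL - LSL)/(6*sigma) = (116.6 - 94.9)/(6*0.62819933) = 5.7572
Cpu = (116.6 - 113.1)/(3*0.62819933) = 1.8572
Cpl = (113.1 - 94.9)/(3*0.62819933) = 9.6572
Cpk = min(Cpu, Cpl) = 1.8572

1.8572


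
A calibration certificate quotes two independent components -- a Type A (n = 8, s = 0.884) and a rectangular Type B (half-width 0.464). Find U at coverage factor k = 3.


u_A = s / sqrt(n) = 0.884 / sqrt(8) = 0.3125412
u_B = half_width / sqrt(3) = 0.464 / sqrt(3) = 0.26789052
uc = sqrt(u_A^2 + u_B^2) = sqrt(0.3125412^2 + 0.26789052^2) = 0.41163981
U = k * uc = 3 * 0.41163981
U = 1.2349

1.2349


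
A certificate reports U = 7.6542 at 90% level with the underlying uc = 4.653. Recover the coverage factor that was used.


k = U / uc
k = 7.6542 / 4.653
k = 1.645

1.645


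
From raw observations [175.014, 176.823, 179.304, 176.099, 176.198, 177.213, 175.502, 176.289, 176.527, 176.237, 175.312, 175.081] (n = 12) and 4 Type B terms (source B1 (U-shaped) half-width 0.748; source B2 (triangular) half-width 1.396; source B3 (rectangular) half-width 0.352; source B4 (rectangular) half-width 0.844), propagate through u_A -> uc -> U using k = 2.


mean = (175.014 + 176.823 + 179.304 + 176.099 + 176.198 + 177.213 + 175.502 + 176.289 + 176.527 + 176.237 + 175.312 + 175.081) / 12 = 176.2999167
s = sqrt(sum((x - mean)^2)/(n-1)) = 1.1673686
u_A = s / sqrt(n) = 1.1673686 / sqrt(12) = 0.33699029
u_B1 = 0.748 / sqrt(2) = 0.52891587
u_B2 = 1.396 / sqrt(6) = 0.56991461
u_B3 = 0.352 / sqrt(3) = 0.20322729
u_B4 = 0.844 / sqrt(3) = 0.48728363
uc = sqrt(0.33699029^2 + 0.52891587^2 + 0.56991461^2 + 0.20322729^2 + 0.48728363^2) = 0.99843066
U = k * uc = 2 * 0.99843066
U = 1.9969

1.9969
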